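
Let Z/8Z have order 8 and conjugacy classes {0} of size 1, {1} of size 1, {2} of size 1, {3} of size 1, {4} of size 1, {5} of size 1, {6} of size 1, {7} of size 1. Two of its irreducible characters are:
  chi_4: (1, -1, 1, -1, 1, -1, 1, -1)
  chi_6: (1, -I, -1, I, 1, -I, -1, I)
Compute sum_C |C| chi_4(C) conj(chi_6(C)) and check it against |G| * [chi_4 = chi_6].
Sum = 0; so <chi_4, chi_6> = 0 (distinct irreducibles are orthogonal).

Reasoning: Compute term by term over conjugacy classes (|C| * chi_4(C) * conj(chi_6(C))):
  1*(1)*conj(1) + 1*(-1)*conj(-I) + 1*(1)*conj(-1) + 1*(-1)*conj(I) + 1*(1)*conj(1) + 1*(-1)*conj(-I) + 1*(1)*conj(-1) + 1*(-1)*conj(I)
  = (1) + (-I) + (-1) + (I) + (1) + (-I) + (-1) + (I)
  = 0.
(Exp terms are combined using exp(i*s)*conj(exp(i*t)) = exp(i*(s-t)), and sums of them are collapsed using the identity that for every m > 1 the m distinct m-th roots of unity sum to 0, e.g. 1 + exp(2*I*pi/3) + exp(-2*I*pi/3) = 0.)
Dividing by |G| = 8 gives 0/8 = 0, matching the row-orthogonality relation <chi_4, chi_6> = [chi_4 = chi_6].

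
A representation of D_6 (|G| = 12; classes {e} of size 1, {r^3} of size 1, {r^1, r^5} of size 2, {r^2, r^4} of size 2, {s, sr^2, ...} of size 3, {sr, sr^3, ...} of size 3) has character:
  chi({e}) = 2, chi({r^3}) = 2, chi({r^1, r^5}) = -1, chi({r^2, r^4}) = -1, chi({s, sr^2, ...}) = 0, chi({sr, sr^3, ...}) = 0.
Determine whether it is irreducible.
Irreducible: <chi, chi> = 1.

Why: <chi, chi> = (1/|G|) sum_C |C| * |chi(C)|^2 = (1/12)[1*|2|^2 + 1*|2|^2 + 2*|-1|^2 + 2*|-1|^2 + 3*|0|^2 + 3*|0|^2]
  = (1/12)[(4) + (4) + (2) + (2) + (0) + (0)] = 12/12 = 1.
A character is irreducible iff <chi, chi> = 1, so this representation is irreducible.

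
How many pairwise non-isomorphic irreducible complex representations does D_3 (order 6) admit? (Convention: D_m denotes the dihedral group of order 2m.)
3

Details: The number of irreducible complex representations of a finite group equals its number of conjugacy classes. D_3 has 3 conjugacy classes ((n+3)/2 for n odd), so D_3 (order 6) has exactly 3 irreducible complex representations.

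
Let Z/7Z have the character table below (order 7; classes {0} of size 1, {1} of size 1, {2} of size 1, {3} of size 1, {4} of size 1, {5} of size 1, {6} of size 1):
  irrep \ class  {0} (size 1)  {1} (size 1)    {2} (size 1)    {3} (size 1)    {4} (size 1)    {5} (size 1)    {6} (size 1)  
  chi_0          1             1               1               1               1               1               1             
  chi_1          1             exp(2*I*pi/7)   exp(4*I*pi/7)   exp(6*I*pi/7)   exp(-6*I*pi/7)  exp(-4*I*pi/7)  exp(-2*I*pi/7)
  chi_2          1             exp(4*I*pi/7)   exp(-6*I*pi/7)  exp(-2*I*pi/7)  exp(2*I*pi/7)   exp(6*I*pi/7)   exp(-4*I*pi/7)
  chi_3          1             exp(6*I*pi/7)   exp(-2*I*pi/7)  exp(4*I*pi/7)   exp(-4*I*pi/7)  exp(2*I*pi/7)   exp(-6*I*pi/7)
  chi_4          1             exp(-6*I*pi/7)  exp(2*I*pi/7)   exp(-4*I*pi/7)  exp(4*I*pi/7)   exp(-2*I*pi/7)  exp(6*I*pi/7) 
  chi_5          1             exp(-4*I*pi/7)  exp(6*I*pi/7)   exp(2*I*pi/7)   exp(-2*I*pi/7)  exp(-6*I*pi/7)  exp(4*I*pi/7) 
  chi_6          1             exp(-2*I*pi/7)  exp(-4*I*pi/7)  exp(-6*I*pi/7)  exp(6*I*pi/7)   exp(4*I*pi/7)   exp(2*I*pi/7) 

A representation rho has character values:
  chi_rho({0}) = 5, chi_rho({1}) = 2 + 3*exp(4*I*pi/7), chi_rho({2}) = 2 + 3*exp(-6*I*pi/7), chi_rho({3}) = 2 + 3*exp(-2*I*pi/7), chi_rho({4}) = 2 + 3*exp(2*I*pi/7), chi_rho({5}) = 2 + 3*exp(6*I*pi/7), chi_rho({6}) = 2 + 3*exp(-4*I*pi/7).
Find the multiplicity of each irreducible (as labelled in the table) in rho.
Multiplicities: chi_0: 2, chi_1: 0, chi_2: 3, chi_3: 0, chi_4: 0, chi_5: 0, chi_6: 0.

Proof sketch: Use <chi_rho, chi> = (1/|G|) sum_C |C| * chi_rho(C) * conj(chi(C)) with |G| = 7 for each irreducible chi in the table:
  <chi_rho, chi_0> = (1/7)[1*(5)*conj(1) + 1*(2 + 3*exp(4*I*pi/7))*conj(1) + 1*(2 + 3*exp(-6*I*pi/7))*conj(1) + 1*(2 + 3*exp(-2*I*pi/7))*conj(1) + 1*(2 + 3*exp(2*I*pi/7))*conj(1) + 1*(2 + 3*exp(6*I*pi/7))*conj(1) + 1*(2 + 3*exp(-4*I*pi/7))*conj(1)]
      = (1/7)[(5) + (2 + 3*exp(4*I*pi/7)) + (2 + 3*exp(-6*I*pi/7)) + (2 + 3*exp(-2*I*pi/7)) + (2 + 3*exp(2*I*pi/7)) + (2 + 3*exp(6*I*pi/7)) + (2 + 3*exp(-4*I*pi/7))] = 14/7 = 2
  <chi_rho, chi_1> = (1/7)[1*(5)*conj(1) + 1*(2 + 3*exp(4*I*pi/7))*conj(exp(2*I*pi/7)) + 1*(2 + 3*exp(-6*I*pi/7))*conj(exp(4*I*pi/7)) + 1*(2 + 3*exp(-2*I*pi/7))*conj(exp(6*I*pi/7)) + 1*(2 + 3*exp(2*I*pi/7))*conj(exp(-6*I*pi/7)) + 1*(2 + 3*exp(6*I*pi/7))*conj(exp(-4*I*pi/7)) + 1*(2 + 3*exp(-4*I*pi/7))*conj(exp(-2*I*pi/7))]
      = (1/7)[(5) + (2*exp(-2*I*pi/7) + 3*exp(2*I*pi/7)) + (2*exp(-4*I*pi/7) + 3*exp(4*I*pi/7)) + (2*exp(-6*I*pi/7) + 3*exp(6*I*pi/7)) + (3*exp(-6*I*pi/7) + 2*exp(6*I*pi/7)) + (3*exp(-4*I*pi/7) + 2*exp(4*I*pi/7)) + (3*exp(-2*I*pi/7) + 2*exp(2*I*pi/7))] = 0/7 = 0
  <chi_rho, chi_2> = (1/7)[1*(5)*conj(1) + 1*(2 + 3*exp(4*I*pi/7))*conj(exp(4*I*pi/7)) + 1*(2 + 3*exp(-6*I*pi/7))*conj(exp(-6*I*pi/7)) + 1*(2 + 3*exp(-2*I*pi/7))*conj(exp(-2*I*pi/7)) + 1*(2 + 3*exp(2*I*pi/7))*conj(exp(2*I*pi/7)) + 1*(2 + 3*exp(6*I*pi/7))*conj(exp(6*I*pi/7)) + 1*(2 + 3*exp(-4*I*pi/7))*conj(exp(-4*I*pi/7))]
      = (1/7)[(5) + (3 + 2*exp(-4*I*pi/7)) + (3 + 2*exp(6*I*pi/7)) + (3 + 2*exp(2*I*pi/7)) + (3 + 2*exp(-2*I*pi/7)) + (3 + 2*exp(-6*I*pi/7)) + (3 + 2*exp(4*I*pi/7))] = 21/7 = 3
  <chi_rho, chi_3> = (1/7)[1*(5)*conj(1) + 1*(2 + 3*exp(4*I*pi/7))*conj(exp(6*I*pi/7)) + 1*(2 + 3*exp(-6*I*pi/7))*conj(exp(-2*I*pi/7)) + 1*(2 + 3*exp(-2*I*pi/7))*conj(exp(4*I*pi/7)) + 1*(2 + 3*exp(2*I*pi/7))*conj(exp(-4*I*pi/7)) + 1*(2 + 3*exp(6*I*pi/7))*conj(exp(2*I*pi/7)) + 1*(2 + 3*exp(-4*I*pi/7))*conj(exp(-6*I*pi/7))]
      = (1/7)[(5) + (3*exp(-2*I*pi/7) + 2*exp(-6*I*pi/7)) + (3*exp(-4*I*pi/7) + 2*exp(2*I*pi/7)) + (2*exp(-4*I*pi/7) + 3*exp(-6*I*pi/7)) + (3*exp(6*I*pi/7) + 2*exp(4*I*pi/7)) + (2*exp(-2*I*pi/7) + 3*exp(4*I*pi/7)) + (2*exp(6*I*pi/7) + 3*exp(2*I*pi/7))] = 0/7 = 0
  <chi_rho, chi_4> = (1/7)[1*(5)*conj(1) + 1*(2 + 3*exp(4*I*pi/7))*conj(exp(-6*I*pi/7)) + 1*(2 + 3*exp(-6*I*pi/7))*conj(exp(2*I*pi/7)) + 1*(2 + 3*exp(-2*I*pi/7))*conj(exp(-4*I*pi/7)) + 1*(2 + 3*exp(2*I*pi/7))*conj(exp(4*I*pi/7)) + 1*(2 + 3*exp(6*I*pi/7))*conj(exp(-2*I*pi/7)) + 1*(2 + 3*exp(-4*I*pi/7))*conj(exp(6*I*pi/7))]
      = (1/7)[(5) + (3*exp(-4*I*pi/7) + 2*exp(6*I*pi/7)) + (2*exp(-2*I*pi/7) + 3*exp(6*I*pi/7)) + (2*exp(4*I*pi/7) + 3*exp(2*I*pi/7)) + (3*exp(-2*I*pi/7) + 2*exp(-4*I*pi/7)) + (3*exp(-6*I*pi/7) + 2*exp(2*I*pi/7)) + (2*exp(-6*I*pi/7) + 3*exp(4*I*pi/7))] = 0/7 = 0
  <chi_rho, chi_5> = (1/7)[1*(5)*conj(1) + 1*(2 + 3*exp(4*I*pi/7))*conj(exp(-4*I*pi/7)) + 1*(2 + 3*exp(-6*I*pi/7))*conj(exp(6*I*pi/7)) + 1*(2 + 3*exp(-2*I*pi/7))*conj(exp(2*I*pi/7)) + 1*(2 + 3*exp(2*I*pi/7))*conj(exp(-2*I*pi/7)) + 1*(2 + 3*exp(6*I*pi/7))*conj(exp(-6*I*pi/7)) + 1*(2 + 3*exp(-4*I*pi/7))*conj(exp(4*I*pi/7))]
      = (1/7)[(5) + (3*exp(-6*I*pi/7) + 2*exp(4*I*pi/7)) + (2*exp(-6*I*pi/7) + 3*exp(2*I*pi/7)) + (3*exp(-4*I*pi/7) + 2*exp(-2*I*pi/7)) + (2*exp(2*I*pi/7) + 3*exp(4*I*pi/7)) + (3*exp(-2*I*pi/7) + 2*exp(6*I*pi/7)) + (2*exp(-4*I*pi/7) + 3*exp(6*I*pi/7))] = 0/7 = 0
  <chi_rho, chi_6> = (1/7)[1*(5)*conj(1) + 1*(2 + 3*exp(4*I*pi/7))*conj(exp(-2*I*pi/7)) + 1*(2 + 3*exp(-6*I*pi/7))*conj(exp(-4*I*pi/7)) + 1*(2 + 3*exp(-2*I*pi/7))*conj(exp(-6*I*pi/7)) + 1*(2 + 3*exp(2*I*pi/7))*conj(exp(6*I*pi/7)) + 1*(2 + 3*exp(6*I*pi/7))*conj(exp(4*I*pi/7)) + 1*(2 + 3*exp(-4*I*pi/7))*conj(exp(2*I*pi/7))]
      = (1/7)[(5) + (3*exp(6*I*pi/7) + 2*exp(2*I*pi/7)) + (3*exp(-2*I*pi/7) + 2*exp(4*I*pi/7)) + (2*exp(6*I*pi/7) + 3*exp(4*I*pi/7)) + (3*exp(-4*I*pi/7) + 2*exp(-6*I*pi/7)) + (2*exp(-4*I*pi/7) + 3*exp(2*I*pi/7)) + (2*exp(-2*I*pi/7) + 3*exp(-6*I*pi/7))] = 0/7 = 0
(Exp terms are combined using exp(i*s)*conj(exp(i*t)) = exp(i*(s-t)), and sums of them are collapsed using the identity that for every m > 1 the m distinct m-th roots of unity sum to 0, e.g. 1 + exp(2*I*pi/3) + exp(-2*I*pi/3) = 0.)
Dimension check: dim(rho) = sum (mult * dim) = 2*1 + 0*1 + 3*1 + 0*1 + 0*1 + 0*1 + 0*1 = 5 = chi_rho(e) = 5.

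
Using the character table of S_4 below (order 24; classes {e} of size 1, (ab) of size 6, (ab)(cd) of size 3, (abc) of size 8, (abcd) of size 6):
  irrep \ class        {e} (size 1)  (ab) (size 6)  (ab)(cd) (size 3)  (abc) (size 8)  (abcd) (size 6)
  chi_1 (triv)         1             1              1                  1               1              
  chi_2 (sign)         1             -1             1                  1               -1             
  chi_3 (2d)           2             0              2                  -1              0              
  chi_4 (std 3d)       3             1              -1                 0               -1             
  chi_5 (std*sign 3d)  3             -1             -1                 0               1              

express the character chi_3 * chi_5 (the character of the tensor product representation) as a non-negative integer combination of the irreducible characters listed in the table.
chi_3 tensor chi_5 = chi_4 + chi_5 (all other irreducibles have multiplicity 0).

Derivation: The character of a tensor product is the pointwise product (chi_3 * chi_5)(C) = chi_3(C) * chi_5(C):
  {e}: (2)*(3), (ab): (0)*(-1), (ab)(cd): (2)*(-1), (abc): (-1)*(0), (abcd): (0)*(1)
so (chi_3 * chi_5) takes values
  {e} -> 6, (ab) -> 0, (ab)(cd) -> -2, (abc) -> 0, (abcd) -> 0.
Now take the inner product of this character with each irreducible chi from the table, <chi_3*chi_5, chi> = (1/24) sum_C |C| (chi_3*chi_5)(C) conj(chi(C)):
  <chi_3*chi_5, chi_1> = (1/24)[1*(6)*conj(1) + 6*(0)*conj(1) + 3*(-2)*conj(1) + 8*(0)*conj(1) + 6*(0)*conj(1)]
      = (1/24)[(6) + (0) + (-6) + (0) + (0)] = 0/24 = 0
  <chi_3*chi_5, chi_2> = (1/24)[1*(6)*conj(1) + 6*(0)*conj(-1) + 3*(-2)*conj(1) + 8*(0)*conj(1) + 6*(0)*conj(-1)]
      = (1/24)[(6) + (0) + (-6) + (0) + (0)] = 0/24 = 0
  <chi_3*chi_5, chi_3> = (1/24)[1*(6)*conj(2) + 6*(0)*conj(0) + 3*(-2)*conj(2) + 8*(0)*conj(-1) + 6*(0)*conj(0)]
      = (1/24)[(12) + (0) + (-12) + (0) + (0)] = 0/24 = 0
  <chi_3*chi_5, chi_4> = (1/24)[1*(6)*conj(3) + 6*(0)*conj(1) + 3*(-2)*conj(-1) + 8*(0)*conj(0) + 6*(0)*conj(-1)]
      = (1/24)[(18) + (0) + (6) + (0) + (0)] = 24/24 = 1
  <chi_3*chi_5, chi_5> = (1/24)[1*(6)*conj(3) + 6*(0)*conj(-1) + 3*(-2)*conj(-1) + 8*(0)*conj(0) + 6*(0)*conj(1)]
      = (1/24)[(18) + (0) + (6) + (0) + (0)] = 24/24 = 1
Hence the multiplicities are chi_4: 1, chi_5: 1. Dimension check: dim(chi_3)*dim(chi_5) = 2*3 = 6 and sum (mult * dim) = 1*3 + 1*3 = 6.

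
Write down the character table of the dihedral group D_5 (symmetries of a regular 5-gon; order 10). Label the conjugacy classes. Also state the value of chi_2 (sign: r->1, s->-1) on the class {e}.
Conjugacy classes: {e} of size 1, {r^1, r^4} of size 2, {r^2, r^3} of size 2, {s, sr, ..., sr^4} of size 5.
Character table:
  irrep \ class              {e} (size 1)  {r^1, r^4} (size 2)  {r^2, r^3} (size 2)  {s, sr, ..., sr^4} (size 5)
  chi_1 (triv)               1             1                    1                    1                          
  chi_2 (sign: r->1, s->-1)  1             1                    1                    -1                         
  chi_3 (2d, j=1)            2             -1/2 + sqrt(5)/2     -sqrt(5)/2 - 1/2     0                          
  chi_4 (2d, j=2)            2             -sqrt(5)/2 - 1/2     -1/2 + sqrt(5)/2     0                          

Spot check: chi_2 (sign: r->1, s->-1) on {e} = 1.

Explanation: D_5 has order 2*5 = 10 with 4 conjugacy classes, hence 4 irreducibles. Sum of squared dims 1 + 1 + 4 + 4 = 10 = |G|. Linear characters come from the abelianisation; the 2-dimensional irreps have character r^k -> 2*cos(2*pi*j*k/5), reflections -> 0.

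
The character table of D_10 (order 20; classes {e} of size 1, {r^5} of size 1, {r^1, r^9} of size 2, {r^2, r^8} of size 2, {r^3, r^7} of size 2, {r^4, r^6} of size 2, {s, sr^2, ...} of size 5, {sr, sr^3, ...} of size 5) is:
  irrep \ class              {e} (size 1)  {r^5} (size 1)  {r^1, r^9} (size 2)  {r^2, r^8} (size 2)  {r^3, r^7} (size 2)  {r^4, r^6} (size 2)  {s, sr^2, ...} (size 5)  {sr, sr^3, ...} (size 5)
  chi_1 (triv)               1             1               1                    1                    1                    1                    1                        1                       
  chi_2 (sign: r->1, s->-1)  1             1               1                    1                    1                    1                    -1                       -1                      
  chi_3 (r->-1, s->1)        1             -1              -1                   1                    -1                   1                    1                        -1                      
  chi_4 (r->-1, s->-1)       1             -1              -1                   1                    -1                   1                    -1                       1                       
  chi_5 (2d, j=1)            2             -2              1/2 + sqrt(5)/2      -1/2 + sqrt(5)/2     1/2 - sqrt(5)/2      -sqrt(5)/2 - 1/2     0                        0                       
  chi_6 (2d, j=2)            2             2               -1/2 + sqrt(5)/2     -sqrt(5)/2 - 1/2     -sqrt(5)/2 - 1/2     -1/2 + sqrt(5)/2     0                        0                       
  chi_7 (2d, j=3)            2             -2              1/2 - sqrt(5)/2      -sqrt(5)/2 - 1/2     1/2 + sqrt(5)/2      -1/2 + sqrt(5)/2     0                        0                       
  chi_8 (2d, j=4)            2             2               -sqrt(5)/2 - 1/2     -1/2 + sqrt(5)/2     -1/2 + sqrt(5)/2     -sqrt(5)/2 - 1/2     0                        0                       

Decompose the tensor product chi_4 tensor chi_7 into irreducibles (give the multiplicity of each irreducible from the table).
chi_4 tensor chi_7 = chi_6 (all other irreducibles have multiplicity 0).

Explanation: The character of a tensor product is the pointwise product (chi_4 * chi_7)(C) = chi_4(C) * chi_7(C):
  {e}: (1)*(2), {r^5}: (-1)*(-2), {r^1, r^9}: (-1)*(1/2 - sqrt(5)/2), {r^2, r^8}: (1)*(-sqrt(5)/2 - 1/2), {r^3, r^7}: (-1)*(1/2 + sqrt(5)/2), {r^4, r^6}: (1)*(-1/2 + sqrt(5)/2), {s, sr^2, ...}: (-1)*(0), {sr, sr^3, ...}: (1)*(0)
so (chi_4 * chi_7) takes values
  {e} -> 2, {r^5} -> 2, {r^1, r^9} -> -1/2 + sqrt(5)/2, {r^2, r^8} -> -sqrt(5)/2 - 1/2, {r^3, r^7} -> -sqrt(5)/2 - 1/2, {r^4, r^6} -> -1/2 + sqrt(5)/2, {s, sr^2, ...} -> 0, {sr, sr^3, ...} -> 0.
Now take the inner product of this character with each irreducible chi from the table, <chi_4*chi_7, chi> = (1/20) sum_C |C| (chi_4*chi_7)(C) conj(chi(C)):
  <chi_4*chi_7, chi_1> = (1/20)[1*(2)*conj(1) + 1*(2)*conj(1) + 2*(-1/2 + sqrt(5)/2)*conj(1) + 2*(-sqrt(5)/2 - 1/2)*conj(1) + 2*(-sqrt(5)/2 - 1/2)*conj(1) + 2*(-1/2 + sqrt(5)/2)*conj(1) + 5*(0)*conj(1) + 5*(0)*conj(1)]
      = (1/20)[(2) + (2) + (-1 + sqrt(5)) + (-sqrt(5) - 1) + (-sqrt(5) - 1) + (-1 + sqrt(5)) + (0) + (0)] = 0/20 = 0
  <chi_4*chi_7, chi_2> = (1/20)[1*(2)*conj(1) + 1*(2)*conj(1) + 2*(-1/2 + sqrt(5)/2)*conj(1) + 2*(-sqrt(5)/2 - 1/2)*conj(1) + 2*(-sqrt(5)/2 - 1/2)*conj(1) + 2*(-1/2 + sqrt(5)/2)*conj(1) + 5*(0)*conj(-1) + 5*(0)*conj(-1)]
      = (1/20)[(2) + (2) + (-1 + sqrt(5)) + (-sqrt(5) - 1) + (-sqrt(5) - 1) + (-1 + sqrt(5)) + (0) + (0)] = 0/20 = 0
  <chi_4*chi_7, chi_3> = (1/20)[1*(2)*conj(1) + 1*(2)*conj(-1) + 2*(-1/2 + sqrt(5)/2)*conj(-1) + 2*(-sqrt(5)/2 - 1/2)*conj(1) + 2*(-sqrt(5)/2 - 1/2)*conj(-1) + 2*(-1/2 + sqrt(5)/2)*conj(1) + 5*(0)*conj(1) + 5*(0)*conj(-1)]
      = (1/20)[(2) + (-2) + (1 - sqrt(5)) + (-sqrt(5) - 1) + (1 + sqrt(5)) + (-1 + sqrt(5)) + (0) + (0)] = 0/20 = 0
  <chi_4*chi_7, chi_4> = (1/20)[1*(2)*conj(1) + 1*(2)*conj(-1) + 2*(-1/2 + sqrt(5)/2)*conj(-1) + 2*(-sqrt(5)/2 - 1/2)*conj(1) + 2*(-sqrt(5)/2 - 1/2)*conj(-1) + 2*(-1/2 + sqrt(5)/2)*conj(1) + 5*(0)*conj(-1) + 5*(0)*conj(1)]
      = (1/20)[(2) + (-2) + (1 - sqrt(5)) + (-sqrt(5) - 1) + (1 + sqrt(5)) + (-1 + sqrt(5)) + (0) + (0)] = 0/20 = 0
  <chi_4*chi_7, chi_5> = (1/20)[1*(2)*conj(2) + 1*(2)*conj(-2) + 2*(-1/2 + sqrt(5)/2)*conj(1/2 + sqrt(5)/2) + 2*(-sqrt(5)/2 - 1/2)*conj(-1/2 + sqrt(5)/2) + 2*(-sqrt(5)/2 - 1/2)*conj(1/2 - sqrt(5)/2) + 2*(-1/2 + sqrt(5)/2)*conj(-sqrt(5)/2 - 1/2) + 5*(0)*conj(0) + 5*(0)*conj(0)]
      = (1/20)[(4) + (-4) + (2) + (-2) + (2) + (-2) + (0) + (0)] = 0/20 = 0
  <chi_4*chi_7, chi_6> = (1/20)[1*(2)*conj(2) + 1*(2)*conj(2) + 2*(-1/2 + sqrt(5)/2)*conj(-1/2 + sqrt(5)/2) + 2*(-sqrt(5)/2 - 1/2)*conj(-sqrt(5)/2 - 1/2) + 2*(-sqrt(5)/2 - 1/2)*conj(-sqrt(5)/2 - 1/2) + 2*(-1/2 + sqrt(5)/2)*conj(-1/2 + sqrt(5)/2) + 5*(0)*conj(0) + 5*(0)*conj(0)]
      = (1/20)[(4) + (4) + (3 - sqrt(5)) + (sqrt(5) + 3) + (sqrt(5) + 3) + (3 - sqrt(5)) + (0) + (0)] = 20/20 = 1
  <chi_4*chi_7, chi_7> = (1/20)[1*(2)*conj(2) + 1*(2)*conj(-2) + 2*(-1/2 + sqrt(5)/2)*conj(1/2 - sqrt(5)/2) + 2*(-sqrt(5)/2 - 1/2)*conj(-sqrt(5)/2 - 1/2) + 2*(-sqrt(5)/2 - 1/2)*conj(1/2 + sqrt(5)/2) + 2*(-1/2 + sqrt(5)/2)*conj(-1/2 + sqrt(5)/2) + 5*(0)*conj(0) + 5*(0)*conj(0)]
      = (1/20)[(4) + (-4) + (-3 + sqrt(5)) + (sqrt(5) + 3) + (-3 - sqrt(5)) + (3 - sqrt(5)) + (0) + (0)] = 0/20 = 0
  <chi_4*chi_7, chi_8> = (1/20)[1*(2)*conj(2) + 1*(2)*conj(2) + 2*(-1/2 + sqrt(5)/2)*conj(-sqrt(5)/2 - 1/2) + 2*(-sqrt(5)/2 - 1/2)*conj(-1/2 + sqrt(5)/2) + 2*(-sqrt(5)/2 - 1/2)*conj(-1/2 + sqrt(5)/2) + 2*(-1/2 + sqrt(5)/2)*conj(-sqrt(5)/2 - 1/2) + 5*(0)*conj(0) + 5*(0)*conj(0)]
      = (1/20)[(4) + (4) + (-2) + (-2) + (-2) + (-2) + (0) + (0)] = 0/20 = 0
Hence the multiplicities are chi_6: 1. Dimension check: dim(chi_4)*dim(chi_7) = 1*2 = 2 and sum (mult * dim) = 1*2 = 2.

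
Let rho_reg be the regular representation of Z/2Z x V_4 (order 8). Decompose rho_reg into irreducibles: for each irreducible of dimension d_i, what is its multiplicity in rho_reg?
Each irreducible V_i of dimension d_i appears with multiplicity d_i, i.e. rho_reg = (direct sum over all irreducibles V_i) d_i V_i. The irreducible dimensions for Z/2Z x V_4 are 1, 1, 1, 1, 1, 1, 1, 1: 8 irreducibles of dimension 1, each with multiplicity 1. Total dimension 8*1*1 = 8 = |G|.

Details: General theorem: in the regular representation of a finite group G, each irreducible appears with multiplicity equal to its dimension. Check: dim(rho_reg) = sum d_i^2 = 1 + 1 + 1 + 1 + 1 + 1 + 1 + 1 = 8 = |G|.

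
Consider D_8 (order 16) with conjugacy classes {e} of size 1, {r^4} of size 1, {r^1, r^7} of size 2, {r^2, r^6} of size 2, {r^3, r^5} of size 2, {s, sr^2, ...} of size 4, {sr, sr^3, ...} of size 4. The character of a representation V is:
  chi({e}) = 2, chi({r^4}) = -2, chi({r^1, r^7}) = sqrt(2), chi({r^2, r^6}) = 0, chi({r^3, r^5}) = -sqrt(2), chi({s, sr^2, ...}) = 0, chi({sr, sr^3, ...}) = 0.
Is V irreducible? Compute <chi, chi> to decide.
Irreducible: <chi, chi> = 1.

Explanation: <chi, chi> = (1/|G|) sum_C |C| * |chi(C)|^2 = (1/16)[1*|2|^2 + 1*|-2|^2 + 2*|sqrt(2)|^2 + 2*|0|^2 + 2*|-sqrt(2)|^2 + 4*|0|^2 + 4*|0|^2]
  = (1/16)[(4) + (4) + (4) + (0) + (4) + (0) + (0)] = 16/16 = 1.
A character is irreducible iff <chi, chi> = 1, so this representation is irreducible.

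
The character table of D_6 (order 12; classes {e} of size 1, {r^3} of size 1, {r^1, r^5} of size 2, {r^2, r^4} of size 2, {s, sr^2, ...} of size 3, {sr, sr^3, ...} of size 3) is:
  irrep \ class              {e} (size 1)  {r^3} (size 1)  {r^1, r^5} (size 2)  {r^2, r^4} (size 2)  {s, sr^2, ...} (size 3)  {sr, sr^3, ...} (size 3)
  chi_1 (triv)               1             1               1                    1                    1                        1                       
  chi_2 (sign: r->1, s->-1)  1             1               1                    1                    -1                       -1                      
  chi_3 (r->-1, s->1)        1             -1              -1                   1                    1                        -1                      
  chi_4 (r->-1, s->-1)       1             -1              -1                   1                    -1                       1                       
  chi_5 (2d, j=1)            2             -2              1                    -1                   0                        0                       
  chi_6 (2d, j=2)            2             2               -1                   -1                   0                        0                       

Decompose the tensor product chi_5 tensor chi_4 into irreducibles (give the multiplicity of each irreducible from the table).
chi_5 tensor chi_4 = chi_6 (all other irreducibles have multiplicity 0).

Reasoning: The character of a tensor product is the pointwise product (chi_5 * chi_4)(C) = chi_5(C) * chi_4(C):
  {e}: (2)*(1), {r^3}: (-2)*(-1), {r^1, r^5}: (1)*(-1), {r^2, r^4}: (-1)*(1), {s, sr^2, ...}: (0)*(-1), {sr, sr^3, ...}: (0)*(1)
so (chi_5 * chi_4) takes values
  {e} -> 2, {r^3} -> 2, {r^1, r^5} -> -1, {r^2, r^4} -> -1, {s, sr^2, ...} -> 0, {sr, sr^3, ...} -> 0.
Now take the inner product of this character with each irreducible chi from the table, <chi_5*chi_4, chi> = (1/12) sum_C |C| (chi_5*chi_4)(C) conj(chi(C)):
  <chi_5*chi_4, chi_1> = (1/12)[1*(2)*conj(1) + 1*(2)*conj(1) + 2*(-1)*conj(1) + 2*(-1)*conj(1) + 3*(0)*conj(1) + 3*(0)*conj(1)]
      = (1/12)[(2) + (2) + (-2) + (-2) + (0) + (0)] = 0/12 = 0
  <chi_5*chi_4, chi_2> = (1/12)[1*(2)*conj(1) + 1*(2)*conj(1) + 2*(-1)*conj(1) + 2*(-1)*conj(1) + 3*(0)*conj(-1) + 3*(0)*conj(-1)]
      = (1/12)[(2) + (2) + (-2) + (-2) + (0) + (0)] = 0/12 = 0
  <chi_5*chi_4, chi_3> = (1/12)[1*(2)*conj(1) + 1*(2)*conj(-1) + 2*(-1)*conj(-1) + 2*(-1)*conj(1) + 3*(0)*conj(1) + 3*(0)*conj(-1)]
      = (1/12)[(2) + (-2) + (2) + (-2) + (0) + (0)] = 0/12 = 0
  <chi_5*chi_4, chi_4> = (1/12)[1*(2)*conj(1) + 1*(2)*conj(-1) + 2*(-1)*conj(-1) + 2*(-1)*conj(1) + 3*(0)*conj(-1) + 3*(0)*conj(1)]
      = (1/12)[(2) + (-2) + (2) + (-2) + (0) + (0)] = 0/12 = 0
  <chi_5*chi_4, chi_5> = (1/12)[1*(2)*conj(2) + 1*(2)*conj(-2) + 2*(-1)*conj(1) + 2*(-1)*conj(-1) + 3*(0)*conj(0) + 3*(0)*conj(0)]
      = (1/12)[(4) + (-4) + (-2) + (2) + (0) + (0)] = 0/12 = 0
  <chi_5*chi_4, chi_6> = (1/12)[1*(2)*conj(2) + 1*(2)*conj(2) + 2*(-1)*conj(-1) + 2*(-1)*conj(-1) + 3*(0)*conj(0) + 3*(0)*conj(0)]
      = (1/12)[(4) + (4) + (2) + (2) + (0) + (0)] = 12/12 = 1
Hence the multiplicities are chi_6: 1. Dimension check: dim(chi_5)*dim(chi_4) = 2*1 = 2 and sum (mult * dim) = 1*2 = 2.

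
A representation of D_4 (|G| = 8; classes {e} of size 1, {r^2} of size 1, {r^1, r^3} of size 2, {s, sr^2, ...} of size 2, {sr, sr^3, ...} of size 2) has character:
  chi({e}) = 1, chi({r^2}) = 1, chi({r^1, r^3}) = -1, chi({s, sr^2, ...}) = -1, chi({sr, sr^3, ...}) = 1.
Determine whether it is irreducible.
Irreducible: <chi, chi> = 1.

Why: <chi, chi> = (1/|G|) sum_C |C| * |chi(C)|^2 = (1/8)[1*|1|^2 + 1*|1|^2 + 2*|-1|^2 + 2*|-1|^2 + 2*|1|^2]
  = (1/8)[(1) + (1) + (2) + (2) + (2)] = 8/8 = 1.
A character is irreducible iff <chi, chi> = 1, so this representation is irreducible.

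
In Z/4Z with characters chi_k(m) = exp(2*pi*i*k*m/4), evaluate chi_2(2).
chi_2(2) = zeta_4^4 = 1

Reasoning: chi_2(2) = zeta_4^(2*2) = zeta_4^4. Since zeta_4^4 = 1, this equals zeta_4^0 = exp(2*pi*i*0/4) = 1.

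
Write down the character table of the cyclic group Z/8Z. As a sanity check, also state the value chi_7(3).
Character table of Z/8Z (irreps indexed chi_0,...,chi_7 with chi_k(m) = zeta_8^(k*m), zeta_8 = exp(2*pi*i/8)):
  irrep \ class  {0} (size 1)  {1} (size 1)    {2} (size 1)  {3} (size 1)    {4} (size 1)  {5} (size 1)    {6} (size 1)  {7} (size 1)  
  chi_0          1             1               1             1               1             1               1             1             
  chi_1          1             exp(I*pi/4)     I             exp(3*I*pi/4)   -1            exp(-3*I*pi/4)  -I            exp(-I*pi/4)  
  chi_2          1             I               -1            -I              1             I               -1            -I            
  chi_3          1             exp(3*I*pi/4)   -I            exp(I*pi/4)     -1            exp(-I*pi/4)    I             exp(-3*I*pi/4)
  chi_4          1             -1              1             -1              1             -1              1             -1            
  chi_5          1             exp(-3*I*pi/4)  I             exp(-I*pi/4)    -1            exp(I*pi/4)     -I            exp(3*I*pi/4) 
  chi_6          1             -I              -1            I               1             -I              -1            I             
  chi_7          1             exp(-I*pi/4)    -I            exp(-3*I*pi/4)  -1            exp(3*I*pi/4)   I             exp(I*pi/4)   

Spot check: chi_7(3) = zeta_8^(7*3) = zeta_8^21 = exp(-3*I*pi/4).

Justification: Z/8Z is abelian, so all 8 irreducible complex representations are 1-dimensional. They are given by chi_k(m) = zeta_8^(k*m) for k = 0,...,7. Row orthogonality: sum_m chi_k(m) conj(chi_l(m)) = 8 * [k = l].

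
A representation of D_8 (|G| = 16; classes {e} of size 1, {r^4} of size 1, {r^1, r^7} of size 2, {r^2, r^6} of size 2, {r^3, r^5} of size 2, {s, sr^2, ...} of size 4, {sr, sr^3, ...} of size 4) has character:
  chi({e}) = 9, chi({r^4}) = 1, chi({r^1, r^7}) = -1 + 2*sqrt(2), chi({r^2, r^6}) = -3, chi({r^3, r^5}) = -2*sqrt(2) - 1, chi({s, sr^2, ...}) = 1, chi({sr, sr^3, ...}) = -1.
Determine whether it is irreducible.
Not irreducible (reducible): <chi, chi> = 9 > 1.

Argument: <chi, chi> = (1/|G|) sum_C |C| * |chi(C)|^2 = (1/16)[1*|9|^2 + 1*|1|^2 + 2*|-1 + 2*sqrt(2)|^2 + 2*|-3|^2 + 2*|-2*sqrt(2) - 1|^2 + 4*|1|^2 + 4*|-1|^2]
  = (1/16)[(81) + (1) + (18 - 8*sqrt(2)) + (18) + (8*sqrt(2) + 18) + (4) + (4)] = 144/16 = 9.
A character is irreducible iff <chi, chi> = 1, so this representation is reducible.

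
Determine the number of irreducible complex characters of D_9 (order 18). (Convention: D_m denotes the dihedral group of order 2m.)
6

Why: The number of irreducible complex representations of a finite group equals its number of conjugacy classes. D_9 has 6 conjugacy classes ((n+3)/2 for n odd), so D_9 (order 18) has exactly 6 irreducible complex representations.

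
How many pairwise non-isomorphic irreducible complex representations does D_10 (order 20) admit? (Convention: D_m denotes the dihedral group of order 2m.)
8

Details: The number of irreducible complex representations of a finite group equals its number of conjugacy classes. D_10 has 8 conjugacy classes (n/2 + 3 for n even), so D_10 (order 20) has exactly 8 irreducible complex representations.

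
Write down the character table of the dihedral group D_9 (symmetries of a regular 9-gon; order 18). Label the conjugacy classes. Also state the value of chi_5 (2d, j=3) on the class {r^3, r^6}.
Conjugacy classes: {e} of size 1, {r^1, r^8} of size 2, {r^2, r^7} of size 2, {r^3, r^6} of size 2, {r^4, r^5} of size 2, {s, sr, ..., sr^8} of size 9.
Character table:
  irrep \ class              {e} (size 1)  {r^1, r^8} (size 2)  {r^2, r^7} (size 2)  {r^3, r^6} (size 2)  {r^4, r^5} (size 2)  {s, sr, ..., sr^8} (size 9)
  chi_1 (triv)               1             1                    1                    1                    1                    1                          
  chi_2 (sign: r->1, s->-1)  1             1                    1                    1                    1                    -1                         
  chi_3 (2d, j=1)            2             2*cos(2*pi/9)        2*cos(4*pi/9)        -1                   -2*cos(pi/9)         0                          
  chi_4 (2d, j=2)            2             2*cos(4*pi/9)        -2*cos(pi/9)         -1                   2*cos(2*pi/9)        0                          
  chi_5 (2d, j=3)            2             -1                   -1                   2                    -1                   0                          
  chi_6 (2d, j=4)            2             -2*cos(pi/9)         2*cos(2*pi/9)        -1                   2*cos(4*pi/9)        0                          

Spot check: chi_5 (2d, j=3) on {r^3, r^6} = 2.

Explanation: D_9 has order 2*9 = 18 with 6 conjugacy classes, hence 6 irreducibles. Sum of squared dims 1 + 1 + 4 + 4 + 4 + 4 = 18 = |G|. Linear characters come from the abelianisation; the 2-dimensional irreps have character r^k -> 2*cos(2*pi*j*k/9), reflections -> 0.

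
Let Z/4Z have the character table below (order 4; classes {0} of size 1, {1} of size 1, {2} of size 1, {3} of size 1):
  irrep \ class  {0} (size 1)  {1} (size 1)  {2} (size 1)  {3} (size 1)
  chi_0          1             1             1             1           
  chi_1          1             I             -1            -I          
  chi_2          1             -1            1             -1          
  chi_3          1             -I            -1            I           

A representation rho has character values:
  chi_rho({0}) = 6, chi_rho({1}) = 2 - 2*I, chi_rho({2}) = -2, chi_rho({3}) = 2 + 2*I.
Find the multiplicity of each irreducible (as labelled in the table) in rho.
Multiplicities: chi_0: 2, chi_1: 1, chi_2: 0, chi_3: 3.

Justification: Use <chi_rho, chi> = (1/|G|) sum_C |C| * chi_rho(C) * conj(chi(C)) with |G| = 4 for each irreducible chi in the table:
  <chi_rho, chi_0> = (1/4)[1*(6)*conj(1) + 1*(2 - 2*I)*conj(1) + 1*(-2)*conj(1) + 1*(2 + 2*I)*conj(1)]
      = (1/4)[(6) + (2 - 2*I) + (-2) + (2 + 2*I)] = 8/4 = 2
  <chi_rho, chi_1> = (1/4)[1*(6)*conj(1) + 1*(2 - 2*I)*conj(I) + 1*(-2)*conj(-1) + 1*(2 + 2*I)*conj(-I)]
      = (1/4)[(6) + (-2 - 2*I) + (2) + (-2 + 2*I)] = 4/4 = 1
  <chi_rho, chi_2> = (1/4)[1*(6)*conj(1) + 1*(2 - 2*I)*conj(-1) + 1*(-2)*conj(1) + 1*(2 + 2*I)*conj(-1)]
      = (1/4)[(6) + (-2 + 2*I) + (-2) + (-2 - 2*I)] = 0/4 = 0
  <chi_rho, chi_3> = (1/4)[1*(6)*conj(1) + 1*(2 - 2*I)*conj(-I) + 1*(-2)*conj(-1) + 1*(2 + 2*I)*conj(I)]
      = (1/4)[(6) + (2 + 2*I) + (2) + (2 - 2*I)] = 12/4 = 3
(Exp terms are combined using exp(i*s)*conj(exp(i*t)) = exp(i*(s-t)), and sums of them are collapsed using the identity that for every m > 1 the m distinct m-th roots of unity sum to 0, e.g. 1 + exp(2*I*pi/3) + exp(-2*I*pi/3) = 0.)
Dimension check: dim(rho) = sum (mult * dim) = 2*1 + 1*1 + 0*1 + 3*1 = 6 = chi_rho(e) = 6.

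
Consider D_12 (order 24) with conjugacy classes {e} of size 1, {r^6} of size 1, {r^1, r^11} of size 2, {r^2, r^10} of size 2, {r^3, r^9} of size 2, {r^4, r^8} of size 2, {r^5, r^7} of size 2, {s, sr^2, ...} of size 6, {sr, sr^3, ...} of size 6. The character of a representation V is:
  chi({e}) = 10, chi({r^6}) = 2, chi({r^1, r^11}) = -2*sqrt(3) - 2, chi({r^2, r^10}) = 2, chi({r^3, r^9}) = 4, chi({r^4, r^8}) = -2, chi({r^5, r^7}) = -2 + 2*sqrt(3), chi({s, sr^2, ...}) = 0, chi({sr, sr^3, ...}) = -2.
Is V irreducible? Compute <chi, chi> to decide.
Not irreducible (reducible): <chi, chi> = 10 > 1.

Details: <chi, chi> = (1/|G|) sum_C |C| * |chi(C)|^2 = (1/24)[1*|10|^2 + 1*|2|^2 + 2*|-2*sqrt(3) - 2|^2 + 2*|2|^2 + 2*|4|^2 + 2*|-2|^2 + 2*|-2 + 2*sqrt(3)|^2 + 6*|0|^2 + 6*|-2|^2]
  = (1/24)[(100) + (4) + (16*sqrt(3) + 32) + (8) + (32) + (8) + (32 - 16*sqrt(3)) + (0) + (24)] = 240/24 = 10.
A character is irreducible iff <chi, chi> = 1, so this representation is reducible.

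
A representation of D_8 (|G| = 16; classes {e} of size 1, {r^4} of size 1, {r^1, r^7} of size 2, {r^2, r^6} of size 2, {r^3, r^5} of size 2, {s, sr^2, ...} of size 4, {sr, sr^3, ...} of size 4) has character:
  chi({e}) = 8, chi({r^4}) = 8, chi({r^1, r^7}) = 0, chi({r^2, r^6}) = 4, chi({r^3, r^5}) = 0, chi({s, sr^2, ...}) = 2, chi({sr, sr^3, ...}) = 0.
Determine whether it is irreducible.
Not irreducible (reducible): <chi, chi> = 11 > 1.

Explanation: <chi, chi> = (1/|G|) sum_C |C| * |chi(C)|^2 = (1/16)[1*|8|^2 + 1*|8|^2 + 2*|0|^2 + 2*|4|^2 + 2*|0|^2 + 4*|2|^2 + 4*|0|^2]
  = (1/16)[(64) + (64) + (0) + (32) + (0) + (16) + (0)] = 176/16 = 11.
A character is irreducible iff <chi, chi> = 1, so this representation is reducible.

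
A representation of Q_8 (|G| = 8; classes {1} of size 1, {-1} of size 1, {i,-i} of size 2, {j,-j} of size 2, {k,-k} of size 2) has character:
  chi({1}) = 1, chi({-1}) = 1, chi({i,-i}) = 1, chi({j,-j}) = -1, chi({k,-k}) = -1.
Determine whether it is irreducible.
Irreducible: <chi, chi> = 1.

Why: <chi, chi> = (1/|G|) sum_C |C| * |chi(C)|^2 = (1/8)[1*|1|^2 + 1*|1|^2 + 2*|1|^2 + 2*|-1|^2 + 2*|-1|^2]
  = (1/8)[(1) + (1) + (2) + (2) + (2)] = 8/8 = 1.
A character is irreducible iff <chi, chi> = 1, so this representation is irreducible.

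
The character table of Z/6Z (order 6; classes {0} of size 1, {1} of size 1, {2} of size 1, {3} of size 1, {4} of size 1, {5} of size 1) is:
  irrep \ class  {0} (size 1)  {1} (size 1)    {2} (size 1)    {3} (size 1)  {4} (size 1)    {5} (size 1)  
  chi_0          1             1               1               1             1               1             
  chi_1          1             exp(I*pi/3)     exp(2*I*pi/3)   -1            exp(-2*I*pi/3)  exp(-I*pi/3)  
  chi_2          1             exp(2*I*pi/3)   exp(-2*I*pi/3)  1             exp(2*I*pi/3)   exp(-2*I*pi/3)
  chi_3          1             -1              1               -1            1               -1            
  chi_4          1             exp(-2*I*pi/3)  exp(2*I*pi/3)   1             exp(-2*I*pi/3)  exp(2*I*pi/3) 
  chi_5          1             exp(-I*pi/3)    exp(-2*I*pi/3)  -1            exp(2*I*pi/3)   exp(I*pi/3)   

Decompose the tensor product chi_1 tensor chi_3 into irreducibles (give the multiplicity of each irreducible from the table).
chi_1 tensor chi_3 = chi_4 (all other irreducibles have multiplicity 0).

Justification: The character of a tensor product is the pointwise product (chi_1 * chi_3)(C) = chi_1(C) * chi_3(C):
  {0}: (1)*(1), {1}: (exp(I*pi/3))*(-1), {2}: (exp(2*I*pi/3))*(1), {3}: (-1)*(-1), {4}: (exp(-2*I*pi/3))*(1), {5}: (exp(-I*pi/3))*(-1)
so (chi_1 * chi_3) takes values
  {0} -> 1, {1} -> -exp(I*pi/3), {2} -> exp(2*I*pi/3), {3} -> 1, {4} -> exp(-2*I*pi/3), {5} -> -exp(-I*pi/3).
Now take the inner product of this character with each irreducible chi from the table, <chi_1*chi_3, chi> = (1/6) sum_C |C| (chi_1*chi_3)(C) conj(chi(C)):
  <chi_1*chi_3, chi_0> = (1/6)[1*(1)*conj(1) + 1*(-exp(I*pi/3))*conj(1) + 1*(exp(2*I*pi/3))*conj(1) + 1*(1)*conj(1) + 1*(exp(-2*I*pi/3))*conj(1) + 1*(-exp(-I*pi/3))*conj(1)]
      = (1/6)[(1) + (-exp(I*pi/3)) + (exp(2*I*pi/3)) + (1) + (exp(-2*I*pi/3)) + (-exp(-I*pi/3))] = 0/6 = 0
  <chi_1*chi_3, chi_1> = (1/6)[1*(1)*conj(1) + 1*(-exp(I*pi/3))*conj(exp(I*pi/3)) + 1*(exp(2*I*pi/3))*conj(exp(2*I*pi/3)) + 1*(1)*conj(-1) + 1*(exp(-2*I*pi/3))*conj(exp(-2*I*pi/3)) + 1*(-exp(-I*pi/3))*conj(exp(-I*pi/3))]
      = (1/6)[(1) + (-1) + (1) + (-1) + (1) + (-1)] = 0/6 = 0
  <chi_1*chi_3, chi_2> = (1/6)[1*(1)*conj(1) + 1*(-exp(I*pi/3))*conj(exp(2*I*pi/3)) + 1*(exp(2*I*pi/3))*conj(exp(-2*I*pi/3)) + 1*(1)*conj(1) + 1*(exp(-2*I*pi/3))*conj(exp(2*I*pi/3)) + 1*(-exp(-I*pi/3))*conj(exp(-2*I*pi/3))]
      = (1/6)[(1) + (-exp(-I*pi/3)) + (exp(-2*I*pi/3)) + (1) + (exp(2*I*pi/3)) + (-exp(I*pi/3))] = 0/6 = 0
  <chi_1*chi_3, chi_3> = (1/6)[1*(1)*conj(1) + 1*(-exp(I*pi/3))*conj(-1) + 1*(exp(2*I*pi/3))*conj(1) + 1*(1)*conj(-1) + 1*(exp(-2*I*pi/3))*conj(1) + 1*(-exp(-I*pi/3))*conj(-1)]
      = (1/6)[(1) + (exp(I*pi/3)) + (exp(2*I*pi/3)) + (-1) + (exp(-2*I*pi/3)) + (exp(-I*pi/3))] = 0/6 = 0
  <chi_1*chi_3, chi_4> = (1/6)[1*(1)*conj(1) + 1*(-exp(I*pi/3))*conj(exp(-2*I*pi/3)) + 1*(exp(2*I*pi/3))*conj(exp(2*I*pi/3)) + 1*(1)*conj(1) + 1*(exp(-2*I*pi/3))*conj(exp(-2*I*pi/3)) + 1*(-exp(-I*pi/3))*conj(exp(2*I*pi/3))]
      = (1/6)[(1) + (1) + (1) + (1) + (1) + (1)] = 6/6 = 1
  <chi_1*chi_3, chi_5> = (1/6)[1*(1)*conj(1) + 1*(-exp(I*pi/3))*conj(exp(-I*pi/3)) + 1*(exp(2*I*pi/3))*conj(exp(-2*I*pi/3)) + 1*(1)*conj(-1) + 1*(exp(-2*I*pi/3))*conj(exp(2*I*pi/3)) + 1*(-exp(-I*pi/3))*conj(exp(I*pi/3))]
      = (1/6)[(1) + (-exp(2*I*pi/3)) + (exp(-2*I*pi/3)) + (-1) + (exp(2*I*pi/3)) + (-exp(-2*I*pi/3))] = 0/6 = 0
(Exp terms are combined using exp(i*s)*conj(exp(i*t)) = exp(i*(s-t)), and sums of them are collapsed using the identity that for every m > 1 the m distinct m-th roots of unity sum to 0, e.g. 1 + exp(2*I*pi/3) + exp(-2*I*pi/3) = 0.)
Hence the multiplicities are chi_4: 1. Dimension check: dim(chi_1)*dim(chi_3) = 1*1 = 1 and sum (mult * dim) = 1*1 = 1.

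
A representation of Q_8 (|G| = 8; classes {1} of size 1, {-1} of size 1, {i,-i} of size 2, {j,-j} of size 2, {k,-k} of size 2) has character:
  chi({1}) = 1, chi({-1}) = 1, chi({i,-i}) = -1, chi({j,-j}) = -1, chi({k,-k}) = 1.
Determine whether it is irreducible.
Irreducible: <chi, chi> = 1.

Details: <chi, chi> = (1/|G|) sum_C |C| * |chi(C)|^2 = (1/8)[1*|1|^2 + 1*|1|^2 + 2*|-1|^2 + 2*|-1|^2 + 2*|1|^2]
  = (1/8)[(1) + (1) + (2) + (2) + (2)] = 8/8 = 1.
A character is irreducible iff <chi, chi> = 1, so this representation is irreducible.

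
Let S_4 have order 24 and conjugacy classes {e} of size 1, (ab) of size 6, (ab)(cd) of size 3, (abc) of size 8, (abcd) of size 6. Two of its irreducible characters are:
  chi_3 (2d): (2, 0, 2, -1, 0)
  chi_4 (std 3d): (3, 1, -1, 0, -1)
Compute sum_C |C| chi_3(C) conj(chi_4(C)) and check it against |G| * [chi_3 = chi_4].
Sum = 0; so <chi_3, chi_4> = 0 (distinct irreducibles are orthogonal).

Proof sketch: Compute term by term over conjugacy classes (|C| * chi_3(C) * conj(chi_4(C))):
  1*(2)*conj(3) + 6*(0)*conj(1) + 3*(2)*conj(-1) + 8*(-1)*conj(0) + 6*(0)*conj(-1)
  = (6) + (0) + (-6) + (0) + (0)
  = 0.
Dividing by |G| = 24 gives 0/24 = 0, matching the row-orthogonality relation <chi_3, chi_4> = [chi_3 = chi_4].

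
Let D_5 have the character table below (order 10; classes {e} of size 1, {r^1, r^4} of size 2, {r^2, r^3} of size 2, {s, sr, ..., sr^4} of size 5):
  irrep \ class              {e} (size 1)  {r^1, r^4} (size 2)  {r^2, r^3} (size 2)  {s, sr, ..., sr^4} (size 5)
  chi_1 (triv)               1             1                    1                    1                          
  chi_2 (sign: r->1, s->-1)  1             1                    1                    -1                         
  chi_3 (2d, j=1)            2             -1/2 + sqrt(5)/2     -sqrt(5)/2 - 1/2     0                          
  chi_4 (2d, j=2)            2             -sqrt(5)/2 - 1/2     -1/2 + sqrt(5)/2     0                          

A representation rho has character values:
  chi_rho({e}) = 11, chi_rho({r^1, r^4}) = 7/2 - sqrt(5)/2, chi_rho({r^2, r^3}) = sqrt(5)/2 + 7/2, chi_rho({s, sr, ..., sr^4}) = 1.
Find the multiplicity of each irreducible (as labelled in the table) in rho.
Multiplicities: chi_1: 3, chi_2: 2, chi_3: 1, chi_4: 2.

Reasoning: Use <chi_rho, chi> = (1/|G|) sum_C |C| * chi_rho(C) * conj(chi(C)) with |G| = 10 for each irreducible chi in the table:
  <chi_rho, chi_1> = (1/10)[1*(11)*conj(1) + 2*(7/2 - sqrt(5)/2)*conj(1) + 2*(sqrt(5)/2 + 7/2)*conj(1) + 5*(1)*conj(1)]
      = (1/10)[(11) + (7 - sqrt(5)) + (sqrt(5) + 7) + (5)] = 30/10 = 3
  <chi_rho, chi_2> = (1/10)[1*(11)*conj(1) + 2*(7/2 - sqrt(5)/2)*conj(1) + 2*(sqrt(5)/2 + 7/2)*conj(1) + 5*(1)*conj(-1)]
      = (1/10)[(11) + (7 - sqrt(5)) + (sqrt(5) + 7) + (-5)] = 20/10 = 2
  <chi_rho, chi_3> = (1/10)[1*(11)*conj(2) + 2*(7/2 - sqrt(5)/2)*conj(-1/2 + sqrt(5)/2) + 2*(sqrt(5)/2 + 7/2)*conj(-sqrt(5)/2 - 1/2) + 5*(1)*conj(0)]
      = (1/10)[(22) + (-6 + 4*sqrt(5)) + (-4*sqrt(5) - 6) + (0)] = 10/10 = 1
  <chi_rho, chi_4> = (1/10)[1*(11)*conj(2) + 2*(7/2 - sqrt(5)/2)*conj(-sqrt(5)/2 - 1/2) + 2*(sqrt(5)/2 + 7/2)*conj(-1/2 + sqrt(5)/2) + 5*(1)*conj(0)]
      = (1/10)[(22) + (-3*sqrt(5) - 1) + (-1 + 3*sqrt(5)) + (0)] = 20/10 = 2
Dimension check: dim(rho) = sum (mult * dim) = 3*1 + 2*1 + 1*2 + 2*2 = 11 = chi_rho(e) = 11.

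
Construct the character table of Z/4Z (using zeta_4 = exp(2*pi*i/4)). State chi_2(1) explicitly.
Character table of Z/4Z (irreps indexed chi_0,...,chi_3 with chi_k(m) = zeta_4^(k*m), zeta_4 = exp(2*pi*i/4)):
  irrep \ class  {0} (size 1)  {1} (size 1)  {2} (size 1)  {3} (size 1)
  chi_0          1             1             1             1           
  chi_1          1             I             -1            -I          
  chi_2          1             -1            1             -1          
  chi_3          1             -I            -1            I           

Spot check: chi_2(1) = zeta_4^(2*1) = zeta_4^2 = -1.

Working: Z/4Z is abelian, so all 4 irreducible complex representations are 1-dimensional. They are given by chi_k(m) = zeta_4^(k*m) for k = 0,...,3. Row orthogonality: sum_m chi_k(m) conj(chi_l(m)) = 4 * [k = l].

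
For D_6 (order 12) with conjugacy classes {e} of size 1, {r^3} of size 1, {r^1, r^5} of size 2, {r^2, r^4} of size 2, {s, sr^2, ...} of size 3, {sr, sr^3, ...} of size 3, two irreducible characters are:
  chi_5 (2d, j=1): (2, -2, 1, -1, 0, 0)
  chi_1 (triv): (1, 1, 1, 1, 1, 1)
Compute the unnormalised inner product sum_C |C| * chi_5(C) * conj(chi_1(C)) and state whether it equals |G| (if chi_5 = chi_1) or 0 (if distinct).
Sum = 0; so <chi_5, chi_1> = 0 (distinct irreducibles are orthogonal).

Compute term by term over conjugacy classes (|C| * chi_5(C) * conj(chi_1(C))):
  1*(2)*conj(1) + 1*(-2)*conj(1) + 2*(1)*conj(1) + 2*(-1)*conj(1) + 3*(0)*conj(1) + 3*(0)*conj(1)
  = (2) + (-2) + (2) + (-2) + (0) + (0)
  = 0.
Dividing by |G| = 12 gives 0/12 = 0, matching the row-orthogonality relation <chi_5, chi_1> = [chi_5 = chi_1].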